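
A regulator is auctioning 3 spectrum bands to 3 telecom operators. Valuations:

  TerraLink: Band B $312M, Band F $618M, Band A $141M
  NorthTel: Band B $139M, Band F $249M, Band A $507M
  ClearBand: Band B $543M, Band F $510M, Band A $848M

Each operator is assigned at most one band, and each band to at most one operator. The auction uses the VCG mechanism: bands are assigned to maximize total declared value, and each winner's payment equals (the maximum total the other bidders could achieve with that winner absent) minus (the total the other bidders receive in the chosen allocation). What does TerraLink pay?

Efficient allocation: TerraLink→Band F ($618M), NorthTel→Band A ($507M), ClearBand→Band B ($543M); total welfare W = $1668M.
TerraLink receives Band F at value $618M, so the others get W − 618 = $1050M.
Without TerraLink: best allocation of the remaining 2 bidders over all 3 bands is NorthTel→Band F ($249M), ClearBand→Band A ($848M), total $1097M.
VCG payment = (others' best without TerraLink) − (others' welfare with TerraLink) = 1097 − 1050 = $47M.

TerraLink pays $47M.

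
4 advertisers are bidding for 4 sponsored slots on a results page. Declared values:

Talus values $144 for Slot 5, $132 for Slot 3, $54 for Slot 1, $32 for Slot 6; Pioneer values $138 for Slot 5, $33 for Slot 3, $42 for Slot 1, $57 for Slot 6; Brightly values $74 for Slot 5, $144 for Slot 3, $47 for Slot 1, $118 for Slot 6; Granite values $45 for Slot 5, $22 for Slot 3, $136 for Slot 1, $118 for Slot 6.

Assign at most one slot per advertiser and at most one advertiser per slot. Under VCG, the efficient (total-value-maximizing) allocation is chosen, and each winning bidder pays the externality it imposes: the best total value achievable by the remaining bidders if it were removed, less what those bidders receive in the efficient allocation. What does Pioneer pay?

Efficient allocation: Talus→Slot 3 ($132), Pioneer→Slot 5 ($138), Brightly→Slot 6 ($118), Granite→Slot 1 ($136); total welfare W = $524.
Pioneer receives Slot 5 at value $138, so the others get W − 138 = $386.
Without Pioneer: best allocation of the remaining 3 bidders over all 4 slots is Talus→Slot 5 ($144), Brightly→Slot 3 ($144), Granite→Slot 1 ($136), total $424.
VCG payment = (others' best without Pioneer) − (others' welfare with Pioneer) = 424 − 386 = $38.

Pioneer pays $38.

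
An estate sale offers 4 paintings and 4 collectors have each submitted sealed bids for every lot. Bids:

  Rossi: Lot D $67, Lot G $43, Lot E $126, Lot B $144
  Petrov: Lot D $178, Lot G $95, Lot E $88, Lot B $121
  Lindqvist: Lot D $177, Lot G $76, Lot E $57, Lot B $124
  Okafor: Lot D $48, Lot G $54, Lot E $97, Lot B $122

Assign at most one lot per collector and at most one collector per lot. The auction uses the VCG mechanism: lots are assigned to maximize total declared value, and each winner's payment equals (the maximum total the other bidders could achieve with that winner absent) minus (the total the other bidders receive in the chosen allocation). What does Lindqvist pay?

Efficient allocation: Rossi→Lot E ($126), Petrov→Lot G ($95), Lindqvist→Lot D ($177), Okafor→Lot B ($122); total welfare W = $520.
Lindqvist receives Lot D at value $177, so the others get W − 177 = $343.
Without Lindqvist: best allocation of the remaining 3 bidders over all 4 lots is Rossi→Lot E ($126), Petrov→Lot D ($178), Okafor→Lot B ($122), total $426.
VCG payment = (others' best without Lindqvist) − (others' welfare with Lindqvist) = 426 − 343 = $83.

Lindqvist pays $83.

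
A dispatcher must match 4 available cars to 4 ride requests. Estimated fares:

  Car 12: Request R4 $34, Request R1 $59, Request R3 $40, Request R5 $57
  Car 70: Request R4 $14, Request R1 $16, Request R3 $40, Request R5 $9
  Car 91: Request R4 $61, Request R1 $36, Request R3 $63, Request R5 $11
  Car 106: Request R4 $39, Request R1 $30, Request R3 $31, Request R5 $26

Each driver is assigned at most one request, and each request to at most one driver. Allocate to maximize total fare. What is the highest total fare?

Optimal: Car 12→Request R5 ($57), Car 70→Request R3 ($40), Car 91→Request R4 ($61), Car 106→Request R1 ($30) — total 57+40+61+30 = $188.
Row-greedy (each driver in turn takes its best remaining request) gives $186, worse by 2.
Next-best assignment: Car 12→Request R1, Car 70→Request R3, Car 91→Request R4, Car 106→Request R5 = $186.

Max total: $188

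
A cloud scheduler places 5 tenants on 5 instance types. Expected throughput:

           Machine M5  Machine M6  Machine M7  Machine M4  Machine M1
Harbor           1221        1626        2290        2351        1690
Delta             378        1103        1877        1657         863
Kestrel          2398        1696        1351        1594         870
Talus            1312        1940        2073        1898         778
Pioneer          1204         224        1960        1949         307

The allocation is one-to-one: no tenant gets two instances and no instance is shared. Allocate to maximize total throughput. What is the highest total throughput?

Optimal: Harbor→Machine M1 (1690 ops/s), Delta→Machine M7 (1877 ops/s), Kestrel→Machine M5 (2398 ops/s), Talus→Machine M6 (1940 ops/s), Pioneer→Machine M4 (1949 ops/s) — total 1690+1877+2398+1940+1949 = 9854 ops/s.
Max-entry greedy (repeatedly take the single best remaining cell) gives 8232 ops/s, worse by 1622.
Next-best assignment: Harbor→Machine M1, Delta→Machine M4, Kestrel→Machine M5, Talus→Machine M6, Pioneer→Machine M7 = 9645 ops/s.

Maximum total: 9854 ops/s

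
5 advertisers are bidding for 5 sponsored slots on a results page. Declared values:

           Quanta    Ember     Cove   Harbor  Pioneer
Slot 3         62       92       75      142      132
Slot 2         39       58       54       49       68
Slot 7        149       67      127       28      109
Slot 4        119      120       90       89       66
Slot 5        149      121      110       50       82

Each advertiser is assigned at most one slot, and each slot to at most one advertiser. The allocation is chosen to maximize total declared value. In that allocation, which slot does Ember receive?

Ember receives Slot 4.

Optimal: Quanta→Slot 5 ($149), Ember→Slot 4 ($120), Cove→Slot 7 ($127), Harbor→Slot 3 ($142), Pioneer→Slot 2 ($68) — total 149+120+127+142+68 = $606.
Row-greedy (each advertiser in turn takes its best remaining slot) gives $570, worse by 36.
Next-best assignment: Quanta→Slot 7, Ember→Slot 4, Cove→Slot 5, Harbor→Slot 3, Pioneer→Slot 2 = $589.
Swapping Harbor↔Pioneer (Harbor→Slot 2 $49, Pioneer→Slot 3 $132) loses 29.
Checked against all permutations: $606 is optimal.
Ember's own top slot is Slot 5 ($121), but forcing Ember→Slot 5 and reassigning the rest optimally gives only $577 — worse by 29.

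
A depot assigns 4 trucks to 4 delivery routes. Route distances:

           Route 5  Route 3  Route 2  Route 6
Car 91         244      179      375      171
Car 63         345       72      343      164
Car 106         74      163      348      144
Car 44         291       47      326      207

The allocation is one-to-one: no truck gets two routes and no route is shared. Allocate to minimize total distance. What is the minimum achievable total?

Optimal: Car 91→Route 6 (171 km), Car 63→Route 2 (343 km), Car 106→Route 5 (74 km), Car 44→Route 3 (47 km) — total 171+343+74+47 = 635 km.
Min-entry greedy (repeatedly take the single cheapest remaining cell) gives 660 km, worse by 25.
Checked against all permutations: 635 km is optimal.

Minimum total: 635 km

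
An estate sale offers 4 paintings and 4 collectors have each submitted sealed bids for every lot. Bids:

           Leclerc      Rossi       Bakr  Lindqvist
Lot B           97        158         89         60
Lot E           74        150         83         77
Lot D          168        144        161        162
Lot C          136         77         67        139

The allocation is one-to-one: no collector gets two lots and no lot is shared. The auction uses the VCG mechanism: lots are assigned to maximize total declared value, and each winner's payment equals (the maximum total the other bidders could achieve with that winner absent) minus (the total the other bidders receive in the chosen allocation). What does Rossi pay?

Efficient allocation: Leclerc→Lot D ($168), Rossi→Lot B ($158), Bakr→Lot E ($83), Lindqvist→Lot C ($139); total welfare W = $548.
Rossi receives Lot B at value $158, so the others get W − 158 = $390.
Without Rossi: best allocation of the remaining 3 bidders over all 4 lots is Leclerc→Lot B ($97), Bakr→Lot D ($161), Lindqvist→Lot C ($139), total $397.
VCG payment = (others' best without Rossi) − (others' welfare with Rossi) = 397 − 390 = $7.

Rossi pays $7.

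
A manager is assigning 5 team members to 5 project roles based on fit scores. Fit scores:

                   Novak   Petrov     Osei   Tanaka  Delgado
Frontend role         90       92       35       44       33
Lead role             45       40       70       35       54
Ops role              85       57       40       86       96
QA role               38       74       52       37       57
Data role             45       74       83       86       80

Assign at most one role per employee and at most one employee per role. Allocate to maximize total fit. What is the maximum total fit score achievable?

Maximum total: 416 pts

Treat this as an assignment problem: match each employee to one role.
Optimal: Novak→Frontend role (90 pts), Petrov→QA role (74 pts), Osei→Lead role (70 pts), Tanaka→Data role (86 pts), Delgado→Ops role (96 pts) — total 90+74+70+86+96 = 416 pts.
Column-greedy (each role in turn goes to its best remaining employee) gives 382 pts, worse by 34.
Next-best assignment: Novak→Frontend role, Petrov→QA role, Osei→Lead role, Tanaka→Ops role, Delgado→Data role = 400 pts.
Swapping Tanaka↔Osei (Tanaka→Lead role 35 pts, Osei→Data role 83 pts) loses 38.
Checked against all permutations: 416 pts is optimal.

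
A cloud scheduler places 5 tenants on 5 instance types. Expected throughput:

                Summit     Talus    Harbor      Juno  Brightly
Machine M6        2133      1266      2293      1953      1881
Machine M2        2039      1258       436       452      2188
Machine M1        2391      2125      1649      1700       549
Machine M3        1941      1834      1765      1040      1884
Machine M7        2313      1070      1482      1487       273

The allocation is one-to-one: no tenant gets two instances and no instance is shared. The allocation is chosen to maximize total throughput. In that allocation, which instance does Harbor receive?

Harbor receives Machine M3.

Optimal: Summit→Machine M7 (2313 ops/s), Talus→Machine M1 (2125 ops/s), Harbor→Machine M3 (1765 ops/s), Juno→Machine M6 (1953 ops/s), Brightly→Machine M2 (2188 ops/s) — total 2313+2125+1765+1953+2188 = 10344 ops/s.
Row-greedy (each tenant in turn takes its best remaining instance) gives 10193 ops/s, worse by 151.
Next-best assignment: Summit→Machine M7, Talus→Machine M3, Harbor→Machine M6, Juno→Machine M1, Brightly→Machine M2 = 10328 ops/s.
Swapping Talus↔Summit (Talus→Machine M7 1070 ops/s, Summit→Machine M1 2391 ops/s) loses 977.
Every other assignment is strictly worse.
Harbor's own top instance is Machine M6 (2293 ops/s), but forcing Harbor→Machine M6 and reassigning the rest optimally gives only 10328 ops/s — worse by 16.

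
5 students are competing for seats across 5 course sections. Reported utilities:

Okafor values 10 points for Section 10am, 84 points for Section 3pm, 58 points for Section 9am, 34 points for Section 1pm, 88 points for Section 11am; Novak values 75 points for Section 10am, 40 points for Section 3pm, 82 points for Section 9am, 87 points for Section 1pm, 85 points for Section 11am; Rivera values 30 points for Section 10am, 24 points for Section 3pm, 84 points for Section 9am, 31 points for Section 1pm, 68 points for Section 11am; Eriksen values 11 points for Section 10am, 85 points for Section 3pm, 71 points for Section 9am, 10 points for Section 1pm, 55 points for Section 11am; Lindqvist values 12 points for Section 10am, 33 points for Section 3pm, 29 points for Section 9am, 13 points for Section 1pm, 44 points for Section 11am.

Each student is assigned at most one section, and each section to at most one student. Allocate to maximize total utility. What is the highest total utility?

Optimal: Okafor→Section 11am (88 points), Novak→Section 1pm (87 points), Rivera→Section 9am (84 points), Eriksen→Section 3pm (85 points), Lindqvist→Section 10am (12 points) — total 88+87+84+85+12 = 356 points.
Column-greedy (each section in turn goes to its best remaining student) gives 322 points, worse by 34.
No other one-to-one assignment exceeds 356 points.

Max total: 356 points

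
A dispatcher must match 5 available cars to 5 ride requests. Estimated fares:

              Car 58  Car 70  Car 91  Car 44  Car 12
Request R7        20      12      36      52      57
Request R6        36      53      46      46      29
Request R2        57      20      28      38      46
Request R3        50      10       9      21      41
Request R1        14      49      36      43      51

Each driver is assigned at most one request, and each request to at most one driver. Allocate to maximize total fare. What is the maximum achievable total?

This is the linear assignment problem.
Optimal: Car 58→Request R2 ($57), Car 70→Request R1 ($49), Car 91→Request R6 ($46), Car 44→Request R7 ($52), Car 12→Request R3 ($41) — total 57+49+46+52+41 = $245.
Row-greedy (each driver in turn takes its best remaining request) gives $230, worse by 15.
Next-best assignment: Car 58→Request R3, Car 70→Request R1, Car 91→Request R6, Car 44→Request R7, Car 12→Request R2 = $243.

Maximum total: $245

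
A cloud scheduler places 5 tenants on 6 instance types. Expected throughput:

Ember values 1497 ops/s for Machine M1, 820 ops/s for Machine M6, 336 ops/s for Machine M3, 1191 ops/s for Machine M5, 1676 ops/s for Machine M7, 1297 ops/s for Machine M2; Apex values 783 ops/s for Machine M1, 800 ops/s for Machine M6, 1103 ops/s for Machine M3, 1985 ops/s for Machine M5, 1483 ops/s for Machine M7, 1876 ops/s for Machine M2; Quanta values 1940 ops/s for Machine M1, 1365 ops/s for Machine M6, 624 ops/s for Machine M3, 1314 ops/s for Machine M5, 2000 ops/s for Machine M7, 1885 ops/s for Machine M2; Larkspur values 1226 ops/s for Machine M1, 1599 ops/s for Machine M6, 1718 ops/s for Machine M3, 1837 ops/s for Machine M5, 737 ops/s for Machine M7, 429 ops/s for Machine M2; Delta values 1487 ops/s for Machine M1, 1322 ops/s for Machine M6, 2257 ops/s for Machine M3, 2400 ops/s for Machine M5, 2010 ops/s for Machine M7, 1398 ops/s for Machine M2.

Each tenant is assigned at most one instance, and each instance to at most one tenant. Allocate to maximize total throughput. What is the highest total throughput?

Maximum total: 9610 ops/s

This is the linear assignment problem.
Optimal: Ember→Machine M7 (1676 ops/s), Apex→Machine M2 (1876 ops/s), Quanta→Machine M1 (1940 ops/s), Larkspur→Machine M3 (1718 ops/s), Delta→Machine M5 (2400 ops/s) — total 1676+1876+1940+1718+2400 = 9610 ops/s.
Next-best assignment: Ember→Machine M7, Apex→Machine M2, Quanta→Machine M1, Larkspur→Machine M5, Delta→Machine M3 = 9586 ops/s.
Swapping Larkspur↔Ember (Larkspur→Machine M7 737 ops/s, Ember→Machine M3 336 ops/s) loses 2321.
No other one-to-one assignment exceeds 9610 ops/s.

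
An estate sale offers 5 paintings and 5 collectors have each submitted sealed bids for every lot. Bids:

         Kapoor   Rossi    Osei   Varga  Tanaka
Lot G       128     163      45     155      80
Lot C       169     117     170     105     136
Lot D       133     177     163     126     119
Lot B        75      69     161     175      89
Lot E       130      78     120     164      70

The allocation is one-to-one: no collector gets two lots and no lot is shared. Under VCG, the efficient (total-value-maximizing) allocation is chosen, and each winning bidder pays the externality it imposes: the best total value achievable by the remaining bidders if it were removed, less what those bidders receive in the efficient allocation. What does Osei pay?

Osei pays $11.

Efficient allocation: Kapoor→Lot C ($169), Rossi→Lot G ($163), Osei→Lot B ($161), Varga→Lot E ($164), Tanaka→Lot D ($119); total welfare W = $776.
Osei receives Lot B at value $161, so the others get W − 161 = $615.
Without Osei: best allocation of the remaining 4 bidders over all 5 lots is Kapoor→Lot C ($169), Rossi→Lot G ($163), Varga→Lot B ($175), Tanaka→Lot D ($119), total $626.
VCG payment = (others' best without Osei) − (others' welfare with Osei) = 626 − 615 = $11.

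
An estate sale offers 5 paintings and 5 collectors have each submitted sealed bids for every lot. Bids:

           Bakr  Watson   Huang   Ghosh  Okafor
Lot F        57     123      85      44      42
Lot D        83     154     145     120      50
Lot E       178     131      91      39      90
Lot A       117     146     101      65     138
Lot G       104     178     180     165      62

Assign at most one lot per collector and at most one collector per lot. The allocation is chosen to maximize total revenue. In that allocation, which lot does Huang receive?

Treat this as an assignment problem: match each collector to one lot.
Optimal: Bakr→Lot E ($178), Watson→Lot F ($123), Huang→Lot D ($145), Ghosh→Lot G ($165), Okafor→Lot A ($138) — total 178+123+145+165+138 = $749.
Row-greedy (each collector in turn takes its best remaining lot) gives $608, worse by 141.
Next-best assignment: Bakr→Lot E, Watson→Lot F, Huang→Lot G, Ghosh→Lot D, Okafor→Lot A = $739.
No other one-to-one assignment exceeds $749.
Huang's own top lot is Lot G ($180), but forcing Huang→Lot G and reassigning the rest optimally gives only $739 — worse by 10.

Huang receives Lot D.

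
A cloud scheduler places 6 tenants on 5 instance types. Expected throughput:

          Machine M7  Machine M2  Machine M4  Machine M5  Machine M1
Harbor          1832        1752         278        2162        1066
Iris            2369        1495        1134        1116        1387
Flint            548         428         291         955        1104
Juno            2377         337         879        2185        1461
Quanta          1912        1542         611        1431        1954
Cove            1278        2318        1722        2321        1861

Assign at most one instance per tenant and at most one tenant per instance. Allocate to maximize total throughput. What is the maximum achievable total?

Maximum total: 9982 ops/s

Optimal: Iris→Machine M7 (2369 ops/s), Harbor→Machine M2 (1752 ops/s), Cove→Machine M4 (1722 ops/s), Juno→Machine M5 (2185 ops/s), Quanta→Machine M1 (1954 ops/s) — total 2369+1752+1722+2185+1954 = 9982 ops/s.
Row-greedy (each tenant in turn takes its best remaining instance) gives 8056 ops/s, worse by 1926.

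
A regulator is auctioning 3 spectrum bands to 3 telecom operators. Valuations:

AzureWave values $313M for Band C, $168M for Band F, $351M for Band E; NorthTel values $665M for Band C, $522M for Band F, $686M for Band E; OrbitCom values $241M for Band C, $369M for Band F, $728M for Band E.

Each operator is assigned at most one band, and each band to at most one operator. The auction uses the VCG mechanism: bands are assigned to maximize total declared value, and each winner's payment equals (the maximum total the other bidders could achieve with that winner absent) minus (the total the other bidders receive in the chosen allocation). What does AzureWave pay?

AzureWave pays $143M.

Efficient allocation: AzureWave→Band C ($313M), NorthTel→Band F ($522M), OrbitCom→Band E ($728M); total welfare W = $1563M.
AzureWave receives Band C at value $313M, so the others get W − 313 = $1250M.
Without AzureWave: best allocation of the remaining 2 bidders over all 3 bands is NorthTel→Band C ($665M), OrbitCom→Band E ($728M), total $1393M.
VCG payment = (others' best without AzureWave) − (others' welfare with AzureWave) = 1393 − 1250 = $143M.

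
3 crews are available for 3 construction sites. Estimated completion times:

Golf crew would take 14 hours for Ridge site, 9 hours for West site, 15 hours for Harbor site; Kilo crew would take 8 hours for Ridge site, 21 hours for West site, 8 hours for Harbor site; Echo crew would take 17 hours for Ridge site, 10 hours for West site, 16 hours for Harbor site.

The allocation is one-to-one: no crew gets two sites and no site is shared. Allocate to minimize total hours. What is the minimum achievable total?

Minimum total: 32 hours

Optimal: Golf crew→Ridge site (14 hours), Kilo crew→Harbor site (8 hours), Echo crew→West site (10 hours) — total 14+8+10 = 32 hours.
Min-entry greedy (repeatedly take the single cheapest remaining cell) gives 33 hours, worse by 1.
Next-best assignment: Golf crew→West site, Kilo crew→Ridge site, Echo crew→Harbor site = 33 hours.
Checked against all permutations: 32 hours is optimal.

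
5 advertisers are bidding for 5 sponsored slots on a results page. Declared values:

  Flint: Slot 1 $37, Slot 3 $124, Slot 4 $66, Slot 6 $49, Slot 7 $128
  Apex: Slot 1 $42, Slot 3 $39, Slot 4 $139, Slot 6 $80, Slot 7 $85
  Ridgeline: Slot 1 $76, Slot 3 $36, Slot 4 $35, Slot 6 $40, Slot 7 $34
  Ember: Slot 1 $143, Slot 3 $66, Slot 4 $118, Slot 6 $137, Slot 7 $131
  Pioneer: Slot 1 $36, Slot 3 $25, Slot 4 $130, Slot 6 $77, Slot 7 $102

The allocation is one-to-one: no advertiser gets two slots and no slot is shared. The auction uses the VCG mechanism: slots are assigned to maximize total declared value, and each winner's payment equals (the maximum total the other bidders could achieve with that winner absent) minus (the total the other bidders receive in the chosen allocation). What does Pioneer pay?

Pioneer pays $4.

Efficient allocation: Flint→Slot 3 ($124), Apex→Slot 4 ($139), Ridgeline→Slot 1 ($76), Ember→Slot 6 ($137), Pioneer→Slot 7 ($102); total welfare W = $578.
Pioneer receives Slot 7 at value $102, so the others get W − 102 = $476.
Without Pioneer: best allocation of the remaining 4 bidders over all 5 slots is Flint→Slot 7 ($128), Apex→Slot 4 ($139), Ridgeline→Slot 1 ($76), Ember→Slot 6 ($137), total $480.
VCG payment = (others' best without Pioneer) − (others' welfare with Pioneer) = 480 − 476 = $4.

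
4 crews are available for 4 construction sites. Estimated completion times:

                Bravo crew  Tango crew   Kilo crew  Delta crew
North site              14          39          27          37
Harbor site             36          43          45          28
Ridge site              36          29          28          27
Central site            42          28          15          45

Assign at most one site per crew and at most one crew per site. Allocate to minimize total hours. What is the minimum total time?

Treat this as an assignment problem: match each crew to one site.
Optimal: Bravo crew→North site (14 hours), Tango crew→Ridge site (29 hours), Kilo crew→Central site (15 hours), Delta crew→Harbor site (28 hours) — total 14+29+15+28 = 86 hours.
Min-entry greedy (repeatedly take the single cheapest remaining cell) gives 99 hours, worse by 13.

Min total: 86 hours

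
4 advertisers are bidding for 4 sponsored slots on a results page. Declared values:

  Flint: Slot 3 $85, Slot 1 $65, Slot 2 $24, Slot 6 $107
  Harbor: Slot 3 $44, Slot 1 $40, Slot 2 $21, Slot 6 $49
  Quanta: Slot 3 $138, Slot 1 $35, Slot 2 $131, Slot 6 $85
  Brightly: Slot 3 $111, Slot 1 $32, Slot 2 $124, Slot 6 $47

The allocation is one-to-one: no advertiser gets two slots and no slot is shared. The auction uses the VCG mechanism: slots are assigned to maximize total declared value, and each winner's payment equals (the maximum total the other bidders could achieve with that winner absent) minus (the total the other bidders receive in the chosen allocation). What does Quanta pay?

Quanta pays $4.

Efficient allocation: Flint→Slot 6 ($107), Harbor→Slot 1 ($40), Quanta→Slot 3 ($138), Brightly→Slot 2 ($124); total welfare W = $409.
Quanta receives Slot 3 at value $138, so the others get W − 138 = $271.
Without Quanta: best allocation of the remaining 3 bidders over all 4 slots is Flint→Slot 6 ($107), Harbor→Slot 3 ($44), Brightly→Slot 2 ($124), total $275.
VCG payment = (others' best without Quanta) − (others' welfare with Quanta) = 275 − 271 = $4.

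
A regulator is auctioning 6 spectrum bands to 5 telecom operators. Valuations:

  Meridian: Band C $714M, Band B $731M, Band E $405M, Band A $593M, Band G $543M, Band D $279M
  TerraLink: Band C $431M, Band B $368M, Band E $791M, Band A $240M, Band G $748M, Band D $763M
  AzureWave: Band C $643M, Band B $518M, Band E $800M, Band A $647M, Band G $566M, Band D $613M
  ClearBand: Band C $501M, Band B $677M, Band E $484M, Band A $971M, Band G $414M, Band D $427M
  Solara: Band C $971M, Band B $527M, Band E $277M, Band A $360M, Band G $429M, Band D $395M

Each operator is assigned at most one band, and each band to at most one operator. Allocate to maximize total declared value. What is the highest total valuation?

Maximum total: $4236M

This is the linear assignment problem.
Optimal: Meridian→Band B ($731M), TerraLink→Band D ($763M), AzureWave→Band E ($800M), ClearBand→Band A ($971M), Solara→Band C ($971M) — total 731+763+800+971+971 = $4236M.
Column-greedy (each band in turn goes to its best remaining operator) gives $4221M, worse by 15.
Next-best assignment: Meridian→Band B, TerraLink→Band G, AzureWave→Band E, ClearBand→Band A, Solara→Band C = $4221M.
Swapping TerraLink↔AzureWave (TerraLink→Band E $791M, AzureWave→Band D $613M) loses 159.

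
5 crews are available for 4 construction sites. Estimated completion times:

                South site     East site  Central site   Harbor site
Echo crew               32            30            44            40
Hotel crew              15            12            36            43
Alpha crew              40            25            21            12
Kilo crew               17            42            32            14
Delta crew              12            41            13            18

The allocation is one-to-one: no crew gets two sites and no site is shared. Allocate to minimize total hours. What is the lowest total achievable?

Minimum total: 54 hours

This is the linear assignment problem.
Optimal: Kilo crew→South site (17 hours), Hotel crew→East site (12 hours), Delta crew→Central site (13 hours), Alpha crew→Harbor site (12 hours) — total 17+12+13+12 = 54 hours.
Min-entry greedy (repeatedly take the single cheapest remaining cell) gives 68 hours, worse by 14.
Next-best assignment: Delta crew→South site, Hotel crew→East site, Alpha crew→Central site, Kilo crew→Harbor site = 59 hours.
Checked against all permutations: 54 hours is optimal.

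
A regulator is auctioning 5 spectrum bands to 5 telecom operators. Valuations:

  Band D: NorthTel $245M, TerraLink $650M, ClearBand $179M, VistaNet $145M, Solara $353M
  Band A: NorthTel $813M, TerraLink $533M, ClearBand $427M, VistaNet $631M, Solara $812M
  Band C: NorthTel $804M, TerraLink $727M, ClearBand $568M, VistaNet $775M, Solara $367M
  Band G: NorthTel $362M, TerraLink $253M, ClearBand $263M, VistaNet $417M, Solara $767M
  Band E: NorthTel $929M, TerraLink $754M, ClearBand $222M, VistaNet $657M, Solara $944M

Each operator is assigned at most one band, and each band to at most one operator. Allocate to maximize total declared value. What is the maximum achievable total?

Optimal: NorthTel→Band E ($929M), TerraLink→Band D ($650M), ClearBand→Band A ($427M), VistaNet→Band C ($775M), Solara→Band G ($767M) — total 929+650+427+775+767 = $3548M.
Row-greedy (each operator in turn takes its best remaining band) gives $2853M, worse by 695.
Swapping Solara↔TerraLink (Solara→Band D $353M, TerraLink→Band G $253M) loses 811.
Every other assignment is strictly worse.

Max total: $3548M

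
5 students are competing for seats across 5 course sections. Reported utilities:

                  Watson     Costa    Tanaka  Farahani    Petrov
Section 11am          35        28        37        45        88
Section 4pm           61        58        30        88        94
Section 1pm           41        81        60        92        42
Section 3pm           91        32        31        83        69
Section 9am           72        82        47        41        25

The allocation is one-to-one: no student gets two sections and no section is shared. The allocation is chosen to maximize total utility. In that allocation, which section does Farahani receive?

Treat this as an assignment problem: match each student to one section.
Optimal: Watson→Section 3pm (91 points), Costa→Section 9am (82 points), Tanaka→Section 1pm (60 points), Farahani→Section 4pm (88 points), Petrov→Section 11am (88 points) — total 91+82+60+88+88 = 409 points.
Max-entry greedy (repeatedly take the single best remaining cell) gives 396 points, worse by 13.
Next-best assignment: Watson→Section 3pm, Costa→Section 9am, Tanaka→Section 11am, Farahani→Section 1pm, Petrov→Section 4pm = 396 points.
Farahani's own top section is Section 1pm (92 points), but forcing Farahani→Section 1pm and reassigning the rest optimally gives only 396 points — worse by 13.

Farahani receives Section 4pm.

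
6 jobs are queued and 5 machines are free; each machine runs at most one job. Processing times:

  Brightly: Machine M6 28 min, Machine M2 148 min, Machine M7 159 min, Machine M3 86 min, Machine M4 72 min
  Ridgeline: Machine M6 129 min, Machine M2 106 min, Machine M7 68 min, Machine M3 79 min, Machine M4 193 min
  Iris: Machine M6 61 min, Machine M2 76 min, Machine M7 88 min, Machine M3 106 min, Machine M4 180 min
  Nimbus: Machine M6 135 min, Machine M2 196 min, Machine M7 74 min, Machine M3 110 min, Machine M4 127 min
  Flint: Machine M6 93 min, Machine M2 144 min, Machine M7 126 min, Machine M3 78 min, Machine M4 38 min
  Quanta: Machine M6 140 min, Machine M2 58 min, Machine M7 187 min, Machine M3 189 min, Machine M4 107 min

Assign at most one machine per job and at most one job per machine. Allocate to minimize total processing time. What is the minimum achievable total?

Optimal: Brightly→Machine M6 (28 min), Quanta→Machine M2 (58 min), Nimbus→Machine M7 (74 min), Ridgeline→Machine M3 (79 min), Flint→Machine M4 (38 min) — total 28+58+74+79+38 = 277 min.
Min-entry greedy (repeatedly take the single cheapest remaining cell) gives 298 min, worse by 21.
Next-best assignment: Brightly→Machine M6, Quanta→Machine M2, Iris→Machine M7, Ridgeline→Machine M3, Flint→Machine M4 = 291 min.
Swapping Brightly↔Flint (Brightly→Machine M4 72 min, Flint→Machine M6 93 min) adds 99.

Minimum total: 277 min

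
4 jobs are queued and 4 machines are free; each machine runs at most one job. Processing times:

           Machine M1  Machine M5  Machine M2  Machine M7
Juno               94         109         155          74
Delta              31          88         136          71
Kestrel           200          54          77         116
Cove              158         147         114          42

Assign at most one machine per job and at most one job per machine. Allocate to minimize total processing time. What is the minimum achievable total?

Minimum total: 259 min

Optimal: Juno→Machine M5 (109 min), Delta→Machine M1 (31 min), Kestrel→Machine M2 (77 min), Cove→Machine M7 (42 min) — total 109+31+77+42 = 259 min.
Column-greedy (each machine in turn goes to its cheapest remaining job) gives 273 min, worse by 14.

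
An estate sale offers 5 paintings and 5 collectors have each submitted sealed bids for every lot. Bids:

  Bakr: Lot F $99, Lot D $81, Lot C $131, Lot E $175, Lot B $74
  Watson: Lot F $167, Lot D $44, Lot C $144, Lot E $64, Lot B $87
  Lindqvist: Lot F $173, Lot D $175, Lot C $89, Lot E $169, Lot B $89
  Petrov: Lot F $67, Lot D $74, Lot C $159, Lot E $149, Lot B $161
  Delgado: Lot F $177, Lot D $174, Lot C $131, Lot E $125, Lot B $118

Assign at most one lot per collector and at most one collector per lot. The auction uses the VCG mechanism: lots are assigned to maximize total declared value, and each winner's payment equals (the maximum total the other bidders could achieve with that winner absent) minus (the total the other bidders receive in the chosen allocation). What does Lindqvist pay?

Lindqvist pays $20.

Efficient allocation: Bakr→Lot E ($175), Watson→Lot C ($144), Lindqvist→Lot D ($175), Petrov→Lot B ($161), Delgado→Lot F ($177); total welfare W = $832.
Lindqvist receives Lot D at value $175, so the others get W − 175 = $657.
Without Lindqvist: best allocation of the remaining 4 bidders over all 5 lots is Bakr→Lot E ($175), Watson→Lot F ($167), Petrov→Lot B ($161), Delgado→Lot D ($174), total $677.
VCG payment = (others' best without Lindqvist) − (others' welfare with Lindqvist) = 677 − 657 = $20.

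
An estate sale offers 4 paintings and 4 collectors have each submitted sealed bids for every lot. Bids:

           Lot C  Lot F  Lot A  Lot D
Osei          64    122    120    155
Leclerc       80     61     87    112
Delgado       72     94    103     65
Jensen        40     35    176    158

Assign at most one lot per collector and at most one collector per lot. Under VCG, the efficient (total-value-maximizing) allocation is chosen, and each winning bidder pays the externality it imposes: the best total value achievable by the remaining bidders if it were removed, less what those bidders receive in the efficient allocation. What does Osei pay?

Efficient allocation: Osei→Lot D ($155), Leclerc→Lot C ($80), Delgado→Lot F ($94), Jensen→Lot A ($176); total welfare W = $505.
Osei receives Lot D at value $155, so the others get W − 155 = $350.
Without Osei: best allocation of the remaining 3 bidders over all 4 lots is Leclerc→Lot D ($112), Delgado→Lot F ($94), Jensen→Lot A ($176), total $382.
VCG payment = (others' best without Osei) − (others' welfare with Osei) = 382 − 350 = $32.

Osei pays $32.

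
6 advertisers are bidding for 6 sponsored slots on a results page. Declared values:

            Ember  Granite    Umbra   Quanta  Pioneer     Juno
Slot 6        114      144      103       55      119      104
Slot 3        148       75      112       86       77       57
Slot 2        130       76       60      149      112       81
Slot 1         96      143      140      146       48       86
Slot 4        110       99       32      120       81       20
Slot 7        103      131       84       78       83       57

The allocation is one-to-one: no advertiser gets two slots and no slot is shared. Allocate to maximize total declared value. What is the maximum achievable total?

Maximum total: $755

Optimal: Ember→Slot 3 ($148), Granite→Slot 7 ($131), Umbra→Slot 1 ($140), Quanta→Slot 4 ($120), Pioneer→Slot 2 ($112), Juno→Slot 6 ($104) — total 148+131+140+120+112+104 = $755.
Max-entry greedy (repeatedly take the single best remaining cell) gives $684, worse by 71.
Next-best assignment: Ember→Slot 3, Granite→Slot 7, Umbra→Slot 1, Quanta→Slot 2, Pioneer→Slot 4, Juno→Slot 6 = $753.
Checked against all permutations: $755 is optimal.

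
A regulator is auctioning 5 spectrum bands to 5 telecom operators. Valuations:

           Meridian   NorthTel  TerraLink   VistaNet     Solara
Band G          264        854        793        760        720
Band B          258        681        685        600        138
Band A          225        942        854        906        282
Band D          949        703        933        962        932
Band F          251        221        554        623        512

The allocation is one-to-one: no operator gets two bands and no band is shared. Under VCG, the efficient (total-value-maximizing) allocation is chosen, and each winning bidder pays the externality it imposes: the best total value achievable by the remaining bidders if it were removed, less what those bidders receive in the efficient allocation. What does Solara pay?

Efficient allocation: Meridian→Band D ($949M), NorthTel→Band A ($942M), TerraLink→Band B ($685M), VistaNet→Band F ($623M), Solara→Band G ($720M); total welfare W = $3919M.
Solara receives Band G at value $720M, so the others get W − 720 = $3199M.
Without Solara: best allocation of the remaining 4 bidders over all 5 bands is Meridian→Band D ($949M), NorthTel→Band G ($854M), TerraLink→Band B ($685M), VistaNet→Band A ($906M), total $3394M.
VCG payment = (others' best without Solara) − (others' welfare with Solara) = 3394 − 3199 = $195M.

Solara pays $195M.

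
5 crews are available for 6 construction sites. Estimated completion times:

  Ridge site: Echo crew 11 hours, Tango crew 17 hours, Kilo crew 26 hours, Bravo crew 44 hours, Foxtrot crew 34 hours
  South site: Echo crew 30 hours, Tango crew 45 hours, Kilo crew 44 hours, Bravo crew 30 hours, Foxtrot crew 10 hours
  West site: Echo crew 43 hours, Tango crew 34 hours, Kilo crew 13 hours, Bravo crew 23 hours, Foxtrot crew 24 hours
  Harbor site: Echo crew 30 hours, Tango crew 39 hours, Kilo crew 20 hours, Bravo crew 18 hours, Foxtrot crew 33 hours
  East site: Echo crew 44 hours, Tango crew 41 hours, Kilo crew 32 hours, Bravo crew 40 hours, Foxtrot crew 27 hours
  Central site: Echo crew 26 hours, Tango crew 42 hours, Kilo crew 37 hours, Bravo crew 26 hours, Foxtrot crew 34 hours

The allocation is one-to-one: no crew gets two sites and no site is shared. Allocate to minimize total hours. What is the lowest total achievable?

Min total: 84 hours

Optimal: Echo crew→Central site (26 hours), Tango crew→Ridge site (17 hours), Kilo crew→West site (13 hours), Bravo crew→Harbor site (18 hours), Foxtrot crew→South site (10 hours) — total 26+17+13+18+10 = 84 hours.
Min-entry greedy (repeatedly take the single cheapest remaining cell) gives 93 hours, worse by 9.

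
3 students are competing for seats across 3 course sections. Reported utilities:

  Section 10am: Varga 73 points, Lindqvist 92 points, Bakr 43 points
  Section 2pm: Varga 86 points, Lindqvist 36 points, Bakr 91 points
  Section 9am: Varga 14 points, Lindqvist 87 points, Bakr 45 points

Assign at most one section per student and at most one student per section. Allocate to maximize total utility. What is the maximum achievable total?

This is the linear assignment problem.
Optimal: Varga→Section 10am (73 points), Lindqvist→Section 9am (87 points), Bakr→Section 2pm (91 points) — total 73+87+91 = 251 points.
Row-greedy (each student in turn takes its best remaining section) gives 223 points, worse by 28.
Next-best assignment: Varga→Section 2pm, Lindqvist→Section 10am, Bakr→Section 9am = 223 points.
Swapping Lindqvist↔Varga (Lindqvist→Section 10am 92 points, Varga→Section 9am 14 points) loses 54.

Maximum total: 251 points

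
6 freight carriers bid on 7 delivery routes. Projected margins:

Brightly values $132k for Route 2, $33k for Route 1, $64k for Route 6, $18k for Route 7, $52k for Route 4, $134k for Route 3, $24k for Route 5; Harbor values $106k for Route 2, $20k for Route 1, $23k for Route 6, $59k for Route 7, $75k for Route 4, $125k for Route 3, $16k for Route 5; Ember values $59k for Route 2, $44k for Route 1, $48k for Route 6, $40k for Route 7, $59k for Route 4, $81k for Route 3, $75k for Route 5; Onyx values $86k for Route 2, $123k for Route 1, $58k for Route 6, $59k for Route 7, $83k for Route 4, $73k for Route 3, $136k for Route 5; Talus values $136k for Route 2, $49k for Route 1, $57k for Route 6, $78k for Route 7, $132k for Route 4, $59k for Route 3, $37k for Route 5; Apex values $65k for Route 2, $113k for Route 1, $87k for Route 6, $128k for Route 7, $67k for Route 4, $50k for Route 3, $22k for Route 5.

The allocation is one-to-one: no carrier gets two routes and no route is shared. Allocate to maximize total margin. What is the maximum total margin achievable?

Maximum total: $715k

This is the linear assignment problem.
Optimal: Brightly→Route 2 ($132k), Harbor→Route 3 ($125k), Ember→Route 5 ($75k), Onyx→Route 1 ($123k), Talus→Route 4 ($132k), Apex→Route 7 ($128k) — total 132+125+75+123+132+128 = $715k.
Next-best assignment: Brightly→Route 2, Harbor→Route 3, Ember→Route 6, Onyx→Route 5, Talus→Route 4, Apex→Route 7 = $701k.
Swapping Apex↔Talus (Apex→Route 4 $67k, Talus→Route 7 $78k) loses 115.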